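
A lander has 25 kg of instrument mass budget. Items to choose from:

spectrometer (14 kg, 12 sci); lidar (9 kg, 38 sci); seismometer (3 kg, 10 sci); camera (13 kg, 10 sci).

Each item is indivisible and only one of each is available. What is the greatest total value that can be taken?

58 sci

Check high-value combinations within 25 kg:
- lidar+seismometer+camera: mass 9+3+13=25, value 38+10+10=58
- spectrometer+lidar: mass 14+9=23, value 12+38=50
- lidar+seismometer: mass 9+3=12, value 38+10=48
- lidar+camera: mass 9+13=22, value 38+10=48
Best: 58 sci.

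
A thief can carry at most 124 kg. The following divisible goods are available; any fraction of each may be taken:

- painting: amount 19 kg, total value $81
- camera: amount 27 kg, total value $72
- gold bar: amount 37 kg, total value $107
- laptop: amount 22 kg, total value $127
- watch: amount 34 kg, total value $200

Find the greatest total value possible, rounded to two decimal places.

Take in order of value per unit:
- watch (200/34 per unit): all 34 → value 200, running total 200.00
- laptop (127/22 per unit): all 22 → value 127, running total 327.00
- painting (81/19 per unit): all 19 → value 81, running total 408.00
- gold bar (107/37 per unit): all 37 → value 107, running total 515.00
- camera (72/27 per unit): 12 of 27 → value 12×72/27 = 32.0000, running total 547.00
Total 547.00.

547.00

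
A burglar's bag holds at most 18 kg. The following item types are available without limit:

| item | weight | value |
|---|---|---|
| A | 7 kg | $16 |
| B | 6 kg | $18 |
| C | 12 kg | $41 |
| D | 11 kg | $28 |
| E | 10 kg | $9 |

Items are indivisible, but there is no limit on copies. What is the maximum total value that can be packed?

$59

Best value-per-unit is C at 41/12; filling with it alone gives 1×41 = 41.
Optimal mix: 1×B + 1×C → weight 18, value 59.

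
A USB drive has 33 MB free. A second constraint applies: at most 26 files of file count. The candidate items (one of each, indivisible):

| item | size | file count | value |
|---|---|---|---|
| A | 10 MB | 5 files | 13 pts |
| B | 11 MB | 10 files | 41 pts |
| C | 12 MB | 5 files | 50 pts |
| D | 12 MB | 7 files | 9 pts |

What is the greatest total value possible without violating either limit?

Feasible sets respecting both limits:
- A+B+C: size 33, file count 20, value 104
- B+C: size 23, file count 15, value 91
- A+C: size 22, file count 10, value 63
Best: 104 pts.

104 pts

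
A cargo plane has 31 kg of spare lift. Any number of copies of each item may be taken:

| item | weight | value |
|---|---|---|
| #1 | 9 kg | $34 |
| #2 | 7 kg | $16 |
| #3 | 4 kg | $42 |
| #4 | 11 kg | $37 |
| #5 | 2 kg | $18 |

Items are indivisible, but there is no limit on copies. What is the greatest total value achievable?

$312

Best value-per-unit is #3 at 42/4; filling with it alone gives 7×42 = 294.
Optimal mix: 7×#3 + 1×#5 → weight 30, value 312.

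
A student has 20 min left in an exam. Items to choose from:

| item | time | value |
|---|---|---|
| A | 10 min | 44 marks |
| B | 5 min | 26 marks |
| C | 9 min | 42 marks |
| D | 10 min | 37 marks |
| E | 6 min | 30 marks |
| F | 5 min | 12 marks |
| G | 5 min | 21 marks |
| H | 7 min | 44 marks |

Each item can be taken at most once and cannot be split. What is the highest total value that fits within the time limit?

Check high-value combinations within 20 min:
- B+E+H: time 5+6+7=18, value 26+30+44=100
- B+C+E: time 5+9+6=20, value 26+42+30=98
- E+G+H: time 6+5+7=18, value 30+21+44=95
Best: 100 marks.

100 marks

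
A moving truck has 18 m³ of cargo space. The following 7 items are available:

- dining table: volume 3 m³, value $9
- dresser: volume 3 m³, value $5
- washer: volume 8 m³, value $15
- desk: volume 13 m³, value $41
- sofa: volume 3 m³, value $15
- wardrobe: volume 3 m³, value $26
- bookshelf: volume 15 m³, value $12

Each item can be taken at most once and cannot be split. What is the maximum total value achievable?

$67

Check high-value combinations within 18 m³:
- desk+wardrobe: volume 13+3=16, value 41+26=67
- dining table+washer+sofa+wardrobe: volume 3+8+3+3=17, value 9+15+15+26=65
- dresser+washer+sofa+wardrobe: volume 3+8+3+3=17, value 5+15+15+26=61
- washer+sofa+wardrobe: volume 8+3+3=14, value 15+15+26=56
Best: $67.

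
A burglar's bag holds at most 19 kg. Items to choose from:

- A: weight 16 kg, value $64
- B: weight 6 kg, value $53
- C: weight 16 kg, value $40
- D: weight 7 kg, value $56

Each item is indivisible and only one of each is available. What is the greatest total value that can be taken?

Check high-value combinations within 19 kg:
- B+D: weight 6+7=13, value 53+56=109
- A: weight 16, value 64
- D: weight 7, value 56
Best: $109.

$109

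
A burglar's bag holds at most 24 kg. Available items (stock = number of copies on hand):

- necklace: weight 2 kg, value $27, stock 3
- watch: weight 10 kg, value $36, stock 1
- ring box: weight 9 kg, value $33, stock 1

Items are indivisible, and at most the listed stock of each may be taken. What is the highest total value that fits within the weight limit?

$123

Top feasible selections:
- 2×necklace + 1×watch + 1×ring box: weight 23, value 123
- 3×necklace + 1×watch: weight 16, value 117
- 3×necklace + 1×ring box: weight 15, value 114
- 1×necklace + 1×watch + 1×ring box: weight 21, value 96
Best: $123.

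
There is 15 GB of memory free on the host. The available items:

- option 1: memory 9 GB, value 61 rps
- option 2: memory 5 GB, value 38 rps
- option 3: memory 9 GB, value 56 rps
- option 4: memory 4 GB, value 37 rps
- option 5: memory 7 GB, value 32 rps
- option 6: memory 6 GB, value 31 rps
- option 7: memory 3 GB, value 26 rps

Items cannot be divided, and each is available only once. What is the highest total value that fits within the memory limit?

This is a 0/1 knapsack; check combinations near the capacity.
- option 2+option 4+option 6: memory 5+4+6=15, value 38+37+31=106
- option 2+option 4+option 7: memory 5+4+3=12, value 38+37+26=101
- option 1+option 2: memory 9+5=14, value 61+38=99
- option 1+option 4: memory 9+4=13, value 61+37=98
Best: 106 rps.

106 rps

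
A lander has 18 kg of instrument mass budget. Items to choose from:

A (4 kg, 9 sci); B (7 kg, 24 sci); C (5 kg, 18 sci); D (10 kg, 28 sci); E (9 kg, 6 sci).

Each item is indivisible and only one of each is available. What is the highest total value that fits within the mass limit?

Check high-value combinations within 18 kg:
- B+D: mass 7+10=17, value 24+28=52
- A+B+C: mass 4+7+5=16, value 9+24+18=51
- C+D: mass 5+10=15, value 18+28=46
- B+C: mass 7+5=12, value 24+18=42
Best: 52 sci.

52 sci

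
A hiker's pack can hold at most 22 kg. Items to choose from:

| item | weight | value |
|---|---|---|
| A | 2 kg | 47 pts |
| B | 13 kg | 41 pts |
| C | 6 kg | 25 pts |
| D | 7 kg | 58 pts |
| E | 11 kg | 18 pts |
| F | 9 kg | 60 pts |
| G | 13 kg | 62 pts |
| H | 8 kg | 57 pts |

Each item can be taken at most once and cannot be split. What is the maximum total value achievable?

167 pts

Check high-value combinations within 22 kg:
- A+D+G: weight 2+7+13=22, value 47+58+62=167
- A+D+F: weight 2+7+9=18, value 47+58+60=165
- A+F+H: weight 2+9+8=19, value 47+60+57=164
Best: 167 pts.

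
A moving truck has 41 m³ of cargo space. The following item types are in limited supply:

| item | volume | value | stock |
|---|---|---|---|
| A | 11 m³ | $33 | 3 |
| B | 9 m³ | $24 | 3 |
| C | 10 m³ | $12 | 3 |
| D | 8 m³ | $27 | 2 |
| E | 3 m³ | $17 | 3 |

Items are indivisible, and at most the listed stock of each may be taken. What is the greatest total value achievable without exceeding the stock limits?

$144

Top feasible selections:
- 2×A + 1×D + 3×E: volume 39, value 144
- 2×A + 1×B + 3×E: volume 40, value 141
- 1×A + 2×D + 3×E: volume 36, value 138
Best: $144.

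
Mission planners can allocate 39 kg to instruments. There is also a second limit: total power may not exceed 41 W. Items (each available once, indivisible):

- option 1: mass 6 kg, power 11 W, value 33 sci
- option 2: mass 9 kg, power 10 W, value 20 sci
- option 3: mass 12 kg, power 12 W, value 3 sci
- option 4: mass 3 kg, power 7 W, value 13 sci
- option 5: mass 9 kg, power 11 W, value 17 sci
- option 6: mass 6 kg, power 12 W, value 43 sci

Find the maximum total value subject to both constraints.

109 sci

Feasible sets respecting both limits:
- option 1+option 2+option 4+option 6: mass 24, power 40, value 109
- option 1+option 4+option 5+option 6: mass 24, power 41, value 106
- option 1+option 2+option 6: mass 21, power 33, value 96
- option 1+option 5+option 6: mass 21, power 34, value 93
Best: 109 sci.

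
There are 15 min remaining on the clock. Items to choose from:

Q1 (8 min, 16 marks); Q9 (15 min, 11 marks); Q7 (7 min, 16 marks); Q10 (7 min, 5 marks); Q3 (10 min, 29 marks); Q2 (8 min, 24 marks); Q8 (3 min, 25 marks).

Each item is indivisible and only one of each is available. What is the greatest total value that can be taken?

54 marks

Check high-value combinations within 15 min:
- Q3+Q8: time 10+3=13, value 29+25=54
- Q2+Q8: time 8+3=11, value 24+25=49
- Q7+Q8: time 7+3=10, value 16+25=41
- Q1+Q8: time 8+3=11, value 16+25=41
- Q7+Q2: time 7+8=15, value 16+24=40
Best: 54 marks.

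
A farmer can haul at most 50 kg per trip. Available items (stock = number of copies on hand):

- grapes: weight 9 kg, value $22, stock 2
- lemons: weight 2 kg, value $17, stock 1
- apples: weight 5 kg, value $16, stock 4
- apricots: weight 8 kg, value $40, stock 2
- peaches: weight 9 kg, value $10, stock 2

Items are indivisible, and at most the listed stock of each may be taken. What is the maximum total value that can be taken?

Best selections within weight 50 and stock limits:
- 1×grapes + 1×lemons + 4×apples + 2×apricots: weight 47, value 183
- 2×grapes + 1×lemons + 2×apples + 2×apricots: weight 46, value 173
- 2×grapes + 3×apples + 2×apricots: weight 49, value 172
- 1×lemons + 4×apples + 2×apricots + 1×peaches: weight 47, value 171
Best: $183.

$183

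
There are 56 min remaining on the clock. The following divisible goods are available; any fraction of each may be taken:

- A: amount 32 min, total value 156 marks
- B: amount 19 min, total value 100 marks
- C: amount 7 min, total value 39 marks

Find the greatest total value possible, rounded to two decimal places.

Take in order of value per unit:
- C (39/7 per unit): all 7 → value 39, running total 39.00
- B (100/19 per unit): all 19 → value 100, running total 139.00
- A (156/32 per unit): 30 of 32 → value 30×156/32 = 146.2500, running total 285.25
Total 285.25.

285.25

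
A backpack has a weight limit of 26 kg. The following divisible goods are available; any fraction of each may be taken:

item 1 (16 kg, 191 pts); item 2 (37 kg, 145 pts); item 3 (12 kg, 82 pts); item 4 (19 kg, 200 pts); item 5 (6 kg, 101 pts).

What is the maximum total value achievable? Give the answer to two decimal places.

Take in order of value per unit:
- item 5 (101/6 per unit): all 6 → value 101, running total 101.00
- item 1 (191/16 per unit): all 16 → value 191, running total 292.00
- item 4 (200/19 per unit): 4 of 19 → value 4×200/19 = 42.1053, running total 334.11
Total 334.11.

334.11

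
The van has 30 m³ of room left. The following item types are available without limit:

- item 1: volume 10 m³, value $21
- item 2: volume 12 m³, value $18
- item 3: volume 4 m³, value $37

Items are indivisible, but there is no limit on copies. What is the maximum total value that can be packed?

Best value-per-unit is item 3 at 37/4, and filling with it alone uses volume 7×4=28. No mix of the others beats 7×37 = 259.

$259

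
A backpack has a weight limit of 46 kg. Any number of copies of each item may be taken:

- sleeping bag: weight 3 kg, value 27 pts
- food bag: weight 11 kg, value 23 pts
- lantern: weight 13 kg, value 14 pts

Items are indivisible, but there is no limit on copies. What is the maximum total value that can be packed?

Best value-per-unit is sleeping bag at 27/3, and filling with it alone uses weight 15×3=45. No mix of the others beats 15×27 = 405.

405 pts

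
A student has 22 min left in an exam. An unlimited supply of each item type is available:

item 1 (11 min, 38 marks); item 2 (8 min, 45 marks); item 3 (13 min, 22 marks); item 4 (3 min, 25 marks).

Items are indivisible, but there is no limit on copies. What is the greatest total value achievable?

175 marks

Best value-per-unit is item 4 at 25/3, and filling with it alone uses time 7×3=21. No mix of the others beats 7×25 = 175.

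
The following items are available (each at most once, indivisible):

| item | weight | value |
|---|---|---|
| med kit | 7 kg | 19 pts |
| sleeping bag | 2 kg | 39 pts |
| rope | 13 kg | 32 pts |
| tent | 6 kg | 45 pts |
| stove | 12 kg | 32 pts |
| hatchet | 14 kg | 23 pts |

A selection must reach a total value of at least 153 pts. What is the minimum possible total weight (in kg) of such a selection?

Subsets with value ≥ 153, sorted by total weight:
- med kit+sleeping bag+rope+tent+stove: weight 40, value 167
- med kit+sleeping bag+tent+stove+hatchet: weight 41, value 158
- med kit+sleeping bag+rope+tent+hatchet: weight 42, value 158
Minimum weight: 40 kg.

40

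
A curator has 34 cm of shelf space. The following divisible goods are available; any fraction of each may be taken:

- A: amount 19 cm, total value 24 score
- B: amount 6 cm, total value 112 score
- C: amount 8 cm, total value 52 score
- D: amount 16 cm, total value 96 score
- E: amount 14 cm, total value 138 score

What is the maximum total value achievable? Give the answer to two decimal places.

Take in order of value per unit:
- B (112/6 per unit): all 6 → value 112, running total 112.00
- E (138/14 per unit): all 14 → value 138, running total 250.00
- C (52/8 per unit): all 8 → value 52, running total 302.00
- D (96/16 per unit): 6 of 16 → value 6×96/16 = 36.0000, running total 338.00
Total 338.00.

338.00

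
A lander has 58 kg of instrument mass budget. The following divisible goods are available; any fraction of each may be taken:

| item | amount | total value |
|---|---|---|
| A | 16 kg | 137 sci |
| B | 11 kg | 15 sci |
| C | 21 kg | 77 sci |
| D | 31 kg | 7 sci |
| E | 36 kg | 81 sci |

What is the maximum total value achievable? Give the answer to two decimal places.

Take in order of value per unit:
- A (137/16 per unit): all 16 → value 137, running total 137.00
- C (77/21 per unit): all 21 → value 77, running total 214.00
- E (81/36 per unit): 21 of 36 → value 21×81/36 = 47.2500, running total 261.25
Total 261.25.

261.25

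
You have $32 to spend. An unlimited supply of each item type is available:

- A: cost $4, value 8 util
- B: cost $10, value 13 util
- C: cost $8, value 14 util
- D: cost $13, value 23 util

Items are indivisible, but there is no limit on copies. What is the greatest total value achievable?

Best value-per-unit is A at 8/4, and filling with it alone uses cost 8×4=32. No mix of the others beats 8×8 = 64.

64 util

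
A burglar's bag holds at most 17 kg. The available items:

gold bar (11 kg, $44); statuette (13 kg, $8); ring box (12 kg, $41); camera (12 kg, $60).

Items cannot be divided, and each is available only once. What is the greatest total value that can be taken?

Check high-value combinations within 17 kg:
- camera: weight 12, value 60
- gold bar: weight 11, value 44
- ring box: weight 12, value 41
- statuette: weight 13, value 8
Best: $60.

$60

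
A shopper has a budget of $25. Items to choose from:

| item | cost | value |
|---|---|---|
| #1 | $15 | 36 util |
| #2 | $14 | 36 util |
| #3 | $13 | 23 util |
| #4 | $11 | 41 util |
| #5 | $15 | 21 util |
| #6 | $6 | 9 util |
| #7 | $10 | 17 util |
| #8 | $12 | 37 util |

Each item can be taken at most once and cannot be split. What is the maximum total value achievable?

78 util

Check high-value combinations within $25:
- #4+#8: cost 11+12=23, value 41+37=78
- #2+#4: cost 14+11=25, value 36+41=77
- #3+#4: cost 13+11=24, value 23+41=64
Best: 78 util.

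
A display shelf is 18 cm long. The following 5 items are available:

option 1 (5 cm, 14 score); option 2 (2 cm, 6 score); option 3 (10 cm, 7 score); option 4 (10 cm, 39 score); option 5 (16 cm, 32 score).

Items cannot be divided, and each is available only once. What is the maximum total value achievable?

Check high-value combinations within 18 cm:
- option 1+option 2+option 4: length 5+2+10=17, value 14+6+39=59
- option 1+option 4: length 5+10=15, value 14+39=53
- option 2+option 4: length 2+10=12, value 6+39=45
Best: 59 score.

59 score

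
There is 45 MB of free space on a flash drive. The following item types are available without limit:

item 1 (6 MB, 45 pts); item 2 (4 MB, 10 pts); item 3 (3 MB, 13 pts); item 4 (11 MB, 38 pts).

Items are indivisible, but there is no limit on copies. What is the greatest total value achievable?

Best value-per-unit is item 1 at 45/6; filling with it alone gives 7×45 = 315.
Optimal mix: 7×item 1 + 1×item 3 → size 45, value 328.

328 pts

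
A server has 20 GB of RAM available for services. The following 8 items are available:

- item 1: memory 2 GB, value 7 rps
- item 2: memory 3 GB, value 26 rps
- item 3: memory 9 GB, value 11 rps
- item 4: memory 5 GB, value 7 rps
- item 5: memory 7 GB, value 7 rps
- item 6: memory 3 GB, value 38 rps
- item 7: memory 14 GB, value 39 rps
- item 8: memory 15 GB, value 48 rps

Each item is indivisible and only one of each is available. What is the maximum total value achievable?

103 rps

Check high-value combinations within 20 GB:
- item 2+item 6+item 7: memory 3+3+14=20, value 26+38+39=103
- item 1+item 6+item 8: memory 2+3+15=20, value 7+38+48=93
- item 6+item 8: memory 3+15=18, value 38+48=86
- item 1+item 2+item 4+item 5+item 6: memory 2+3+5+7+3=20, value 7+26+7+7+38=85
- item 1+item 6+item 7: memory 2+3+14=19, value 7+38+39=84
Best: 103 rps.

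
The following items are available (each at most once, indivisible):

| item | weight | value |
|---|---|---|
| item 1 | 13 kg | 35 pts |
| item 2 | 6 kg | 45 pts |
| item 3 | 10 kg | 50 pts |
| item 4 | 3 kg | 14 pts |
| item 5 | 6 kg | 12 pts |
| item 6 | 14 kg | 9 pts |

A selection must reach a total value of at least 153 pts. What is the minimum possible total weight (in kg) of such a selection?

Subsets with value ≥ 153, sorted by total weight:
- item 1+item 2+item 3+item 4+item 5: weight 38, value 156
- item 1+item 2+item 3+item 4+item 6: weight 46, value 153
Minimum weight: 38 kg.

38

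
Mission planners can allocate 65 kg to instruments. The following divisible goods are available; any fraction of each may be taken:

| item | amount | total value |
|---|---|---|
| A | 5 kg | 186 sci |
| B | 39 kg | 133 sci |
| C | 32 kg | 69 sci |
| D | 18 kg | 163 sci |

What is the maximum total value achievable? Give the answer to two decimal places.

Take in order of value per unit:
- A (186/5 per unit): all 5 → value 186, running total 186.00
- D (163/18 per unit): all 18 → value 163, running total 349.00
- B (133/39 per unit): all 39 → value 133, running total 482.00
- C (69/32 per unit): 3 of 32 → value 3×69/32 = 6.4688, running total 488.47
Total 488.47.

488.47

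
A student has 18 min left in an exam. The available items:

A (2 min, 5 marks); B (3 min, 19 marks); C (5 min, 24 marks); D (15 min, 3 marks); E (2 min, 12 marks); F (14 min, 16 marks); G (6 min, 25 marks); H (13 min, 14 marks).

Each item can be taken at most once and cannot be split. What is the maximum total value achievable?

Check high-value combinations within 18 min:
- A+B+C+E+G: time 2+3+5+2+6=18, value 5+19+24+12+25=85
- B+C+E+G: time 3+5+2+6=16, value 19+24+12+25=80
- A+B+C+G: time 2+3+5+6=16, value 5+19+24+25=73
Best: 85 marks.

85 marks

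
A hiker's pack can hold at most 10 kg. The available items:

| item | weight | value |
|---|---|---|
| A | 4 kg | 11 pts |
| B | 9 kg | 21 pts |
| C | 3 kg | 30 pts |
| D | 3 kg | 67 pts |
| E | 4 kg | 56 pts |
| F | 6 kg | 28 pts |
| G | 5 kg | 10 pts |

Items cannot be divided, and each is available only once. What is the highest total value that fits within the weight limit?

Check high-value combinations within 10 kg:
- C+D+E: weight 3+3+4=10, value 30+67+56=153
- D+E: weight 3+4=7, value 67+56=123
- A+C+D: weight 4+3+3=10, value 11+30+67=108
- C+D: weight 3+3=6, value 30+67=97
Best: 153 pts.

153 pts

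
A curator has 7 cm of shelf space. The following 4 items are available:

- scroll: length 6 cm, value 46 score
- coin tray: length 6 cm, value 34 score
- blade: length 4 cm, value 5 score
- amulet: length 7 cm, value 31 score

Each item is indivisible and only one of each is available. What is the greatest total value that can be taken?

46 score

Check high-value combinations within 7 cm:
- scroll: length 6, value 46
- coin tray: length 6, value 34
- amulet: length 7, value 31
- blade: length 4, value 5
Best: 46 score.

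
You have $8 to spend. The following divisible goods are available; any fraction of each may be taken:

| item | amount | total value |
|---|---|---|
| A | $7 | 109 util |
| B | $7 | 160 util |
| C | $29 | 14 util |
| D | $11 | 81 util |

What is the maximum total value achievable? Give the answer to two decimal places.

175.57

Take in order of value per unit:
- B (160/7 per unit): all 7 → value 160, running total 160.00
- A (109/7 per unit): 1 of 7 → value 1×109/7 = 15.5714, running total 175.57
Total 175.57.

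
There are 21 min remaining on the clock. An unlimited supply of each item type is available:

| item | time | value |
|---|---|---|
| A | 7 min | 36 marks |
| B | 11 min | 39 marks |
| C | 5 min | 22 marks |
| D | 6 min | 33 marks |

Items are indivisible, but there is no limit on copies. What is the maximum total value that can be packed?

Best value-per-unit is D at 33/6; filling with it alone gives 3×33 = 99.
Optimal mix: 3×A → time 21, value 108.

108 marks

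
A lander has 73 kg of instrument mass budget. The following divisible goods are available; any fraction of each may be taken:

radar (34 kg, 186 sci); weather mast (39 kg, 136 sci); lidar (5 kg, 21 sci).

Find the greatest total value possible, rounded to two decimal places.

Take in order of value per unit:
- radar (186/34 per unit): all 34 → value 186, running total 186.00
- lidar (21/5 per unit): all 5 → value 21, running total 207.00
- weather mast (136/39 per unit): 34 of 39 → value 34×136/39 = 118.5641, running total 325.56
Total 325.56.

325.56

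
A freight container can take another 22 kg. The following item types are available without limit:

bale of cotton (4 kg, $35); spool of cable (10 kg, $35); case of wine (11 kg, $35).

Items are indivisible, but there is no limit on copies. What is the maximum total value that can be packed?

$175

Best value-per-unit is bale of cotton at 35/4, and filling with it alone uses weight 5×4=20. No mix of the others beats 5×35 = 175.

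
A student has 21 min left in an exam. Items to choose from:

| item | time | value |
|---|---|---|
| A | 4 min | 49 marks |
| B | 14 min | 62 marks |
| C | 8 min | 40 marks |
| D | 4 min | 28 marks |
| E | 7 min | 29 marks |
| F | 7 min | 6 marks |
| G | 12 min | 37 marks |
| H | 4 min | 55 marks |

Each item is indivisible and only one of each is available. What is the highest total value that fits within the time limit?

Check high-value combinations within 21 min:
- A+C+D+H: time 4+8+4+4=20, value 49+40+28+55=172
- A+D+E+H: time 4+4+7+4=19, value 49+28+29+55=161
- A+C+H: time 4+8+4=16, value 49+40+55=144
Best: 172 marks.

172 marks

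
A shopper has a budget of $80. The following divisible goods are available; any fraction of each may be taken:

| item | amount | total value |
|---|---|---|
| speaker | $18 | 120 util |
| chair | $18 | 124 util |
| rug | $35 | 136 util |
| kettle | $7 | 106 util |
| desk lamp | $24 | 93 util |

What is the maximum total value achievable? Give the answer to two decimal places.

493.75

Take in order of value per unit:
- kettle (106/7 per unit): all 7 → value 106, running total 106.00
- chair (124/18 per unit): all 18 → value 124, running total 230.00
- speaker (120/18 per unit): all 18 → value 120, running total 350.00
- rug (136/35 per unit): all 35 → value 136, running total 486.00
- desk lamp (93/24 per unit): 2 of 24 → value 2×93/24 = 7.7500, running total 493.75
Total 493.75.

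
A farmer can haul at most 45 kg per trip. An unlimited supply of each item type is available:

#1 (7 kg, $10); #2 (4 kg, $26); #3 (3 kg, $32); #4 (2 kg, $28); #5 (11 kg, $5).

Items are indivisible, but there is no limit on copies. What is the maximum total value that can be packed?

$620

Best value-per-unit is #4 at 28/2; filling with it alone gives 22×28 = 616.
Optimal mix: 1×#3 + 21×#4 → weight 45, value 620.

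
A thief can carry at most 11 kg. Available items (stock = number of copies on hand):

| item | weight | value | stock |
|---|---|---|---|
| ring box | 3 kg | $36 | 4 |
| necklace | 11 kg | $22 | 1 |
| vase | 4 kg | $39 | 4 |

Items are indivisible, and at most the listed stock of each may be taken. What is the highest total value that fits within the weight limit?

Top feasible selections:
- 1×ring box + 2×vase: weight 11, value 114
- 2×ring box + 1×vase: weight 10, value 111
- 3×ring box: weight 9, value 108
Best: $114.

$114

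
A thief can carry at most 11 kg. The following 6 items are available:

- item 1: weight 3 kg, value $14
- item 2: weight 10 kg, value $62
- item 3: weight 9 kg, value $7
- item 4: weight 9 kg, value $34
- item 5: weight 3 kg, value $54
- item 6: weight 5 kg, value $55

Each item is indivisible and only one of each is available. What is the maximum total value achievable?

$123

Check high-value combinations within 11 kg:
- item 1+item 5+item 6: weight 3+3+5=11, value 14+54+55=123
- item 5+item 6: weight 3+5=8, value 54+55=109
- item 1+item 6: weight 3+5=8, value 14+55=69
- item 1+item 5: weight 3+3=6, value 14+54=68
Best: $123.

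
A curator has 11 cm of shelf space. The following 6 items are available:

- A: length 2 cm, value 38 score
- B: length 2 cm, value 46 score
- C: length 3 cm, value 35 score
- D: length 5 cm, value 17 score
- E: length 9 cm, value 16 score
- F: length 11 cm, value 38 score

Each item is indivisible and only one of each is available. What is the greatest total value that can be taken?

Check high-value combinations within 11 cm:
- A+B+C: length 2+2+3=7, value 38+46+35=119
- A+B+D: length 2+2+5=9, value 38+46+17=101
- B+C+D: length 2+3+5=10, value 46+35+17=98
- A+C+D: length 2+3+5=10, value 38+35+17=90
- A+B: length 2+2=4, value 38+46=84
Best: 119 score.

119 score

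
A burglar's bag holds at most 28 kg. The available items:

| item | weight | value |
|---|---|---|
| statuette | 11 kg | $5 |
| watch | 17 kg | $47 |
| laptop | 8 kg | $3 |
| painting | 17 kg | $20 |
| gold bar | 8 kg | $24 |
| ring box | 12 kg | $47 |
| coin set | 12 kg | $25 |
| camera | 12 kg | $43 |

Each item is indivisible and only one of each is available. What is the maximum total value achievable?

Check high-value combinations within 28 kg:
- ring box+camera: weight 12+12=24, value 47+43=90
- laptop+gold bar+ring box: weight 8+8+12=28, value 3+24+47=74
- ring box+coin set: weight 12+12=24, value 47+25=72
Best: $90.

$90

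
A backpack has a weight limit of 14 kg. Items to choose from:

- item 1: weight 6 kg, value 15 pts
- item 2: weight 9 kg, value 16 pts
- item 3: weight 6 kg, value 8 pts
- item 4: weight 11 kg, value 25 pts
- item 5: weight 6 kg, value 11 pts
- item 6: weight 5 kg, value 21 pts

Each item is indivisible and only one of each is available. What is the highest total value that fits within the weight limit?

37 pts

Check high-value combinations within 14 kg:
- item 2+item 6: weight 9+5=14, value 16+21=37
- item 1+item 6: weight 6+5=11, value 15+21=36
- item 5+item 6: weight 6+5=11, value 11+21=32
Best: 37 pts.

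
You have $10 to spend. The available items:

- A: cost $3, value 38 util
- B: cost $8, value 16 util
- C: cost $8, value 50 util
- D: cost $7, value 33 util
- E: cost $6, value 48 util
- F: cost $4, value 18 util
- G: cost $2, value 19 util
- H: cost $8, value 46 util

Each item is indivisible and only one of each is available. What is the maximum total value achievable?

Check high-value combinations within $10:
- A+E: cost 3+6=9, value 38+48=86
- A+F+G: cost 3+4+2=9, value 38+18+19=75
- A+D: cost 3+7=10, value 38+33=71
- C+G: cost 8+2=10, value 50+19=69
Best: 86 util.

86 util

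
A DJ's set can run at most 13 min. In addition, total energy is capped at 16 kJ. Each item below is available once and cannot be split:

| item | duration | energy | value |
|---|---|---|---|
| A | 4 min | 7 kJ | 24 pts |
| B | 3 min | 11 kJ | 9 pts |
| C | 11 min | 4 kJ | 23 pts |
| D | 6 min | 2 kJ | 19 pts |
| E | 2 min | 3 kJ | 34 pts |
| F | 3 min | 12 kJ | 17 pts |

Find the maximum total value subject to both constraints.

77 pts

Feasible sets respecting both limits:
- A+D+E: duration 12, energy 12, value 77
- B+D+E: duration 11, energy 16, value 62
- A+E: duration 6, energy 10, value 58
Best: 77 pts.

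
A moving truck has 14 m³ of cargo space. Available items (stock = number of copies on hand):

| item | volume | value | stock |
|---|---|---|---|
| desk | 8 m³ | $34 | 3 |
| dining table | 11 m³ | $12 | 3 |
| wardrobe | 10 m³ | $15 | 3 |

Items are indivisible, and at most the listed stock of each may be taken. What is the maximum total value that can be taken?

$34

Top feasible selections:
- 1×desk: volume 8, value 34
- 1×wardrobe: volume 10, value 15
- 1×dining table: volume 11, value 12
Best: $34.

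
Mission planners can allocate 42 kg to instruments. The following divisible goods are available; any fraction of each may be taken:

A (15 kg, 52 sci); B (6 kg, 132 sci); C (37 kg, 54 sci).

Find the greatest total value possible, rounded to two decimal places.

Take in order of value per unit:
- B (132/6 per unit): all 6 → value 132, running total 132.00
- A (52/15 per unit): all 15 → value 52, running total 184.00
- C (54/37 per unit): 21 of 37 → value 21×54/37 = 30.6486, running total 214.65
Total 214.65.

214.65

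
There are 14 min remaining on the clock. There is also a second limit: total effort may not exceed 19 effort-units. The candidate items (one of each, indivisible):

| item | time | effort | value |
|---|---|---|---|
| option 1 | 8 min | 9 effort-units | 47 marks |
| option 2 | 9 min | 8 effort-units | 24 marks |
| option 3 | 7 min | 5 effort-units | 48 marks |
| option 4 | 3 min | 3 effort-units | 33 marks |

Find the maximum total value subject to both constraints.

Feasible sets respecting both limits:
- option 3+option 4: time 10, effort 8, value 81
- option 1+option 4: time 11, effort 12, value 80
- option 2+option 4: time 12, effort 11, value 57
Best: 81 marks.

81 marks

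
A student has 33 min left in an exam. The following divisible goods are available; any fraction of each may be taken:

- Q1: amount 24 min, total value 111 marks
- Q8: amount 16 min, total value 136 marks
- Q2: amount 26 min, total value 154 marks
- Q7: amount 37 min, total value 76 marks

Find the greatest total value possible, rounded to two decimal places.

236.69

Take in order of value per unit:
- Q8 (136/16 per unit): all 16 → value 136, running total 136.00
- Q2 (154/26 per unit): 17 of 26 → value 17×154/26 = 100.6923, running total 236.69
Total 236.69.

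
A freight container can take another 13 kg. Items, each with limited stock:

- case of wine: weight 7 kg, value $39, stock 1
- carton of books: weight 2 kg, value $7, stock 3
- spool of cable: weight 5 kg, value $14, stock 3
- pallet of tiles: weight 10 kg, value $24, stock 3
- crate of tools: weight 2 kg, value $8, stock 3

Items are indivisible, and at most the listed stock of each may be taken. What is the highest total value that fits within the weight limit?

Best selections within weight 13 and stock limits:
- 1×case of wine + 3×crate of tools: weight 13, value 63
- 1×case of wine + 1×carton of books + 2×crate of tools: weight 13, value 62
Best: $63.

$63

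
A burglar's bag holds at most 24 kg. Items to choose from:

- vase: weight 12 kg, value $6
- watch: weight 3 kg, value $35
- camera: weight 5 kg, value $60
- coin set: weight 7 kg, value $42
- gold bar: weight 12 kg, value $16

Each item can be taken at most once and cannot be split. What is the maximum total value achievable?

Check high-value combinations within 24 kg:
- watch+camera+coin set: weight 3+5+7=15, value 35+60+42=137
- camera+coin set+gold bar: weight 5+7+12=24, value 60+42+16=118
- watch+camera+gold bar: weight 3+5+12=20, value 35+60+16=111
Best: $137.

$137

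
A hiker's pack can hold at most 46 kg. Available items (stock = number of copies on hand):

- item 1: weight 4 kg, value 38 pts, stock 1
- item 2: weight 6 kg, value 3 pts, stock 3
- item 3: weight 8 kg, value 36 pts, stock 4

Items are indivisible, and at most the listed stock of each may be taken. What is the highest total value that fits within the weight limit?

185 pts

Top feasible selections:
- 1×item 1 + 1×item 2 + 4×item 3: weight 42, value 185
- 1×item 1 + 4×item 3: weight 36, value 182
Best: 185 pts.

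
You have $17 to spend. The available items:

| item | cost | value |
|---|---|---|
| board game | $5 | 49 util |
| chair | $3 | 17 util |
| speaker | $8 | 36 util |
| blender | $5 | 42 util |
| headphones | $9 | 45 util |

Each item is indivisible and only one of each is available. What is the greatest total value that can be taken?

111 util

Check high-value combinations within $17:
- board game+chair+headphones: cost 5+3+9=17, value 49+17+45=111
- board game+chair+blender: cost 5+3+5=13, value 49+17+42=108
- chair+blender+headphones: cost 3+5+9=17, value 17+42+45=104
Best: 111 util.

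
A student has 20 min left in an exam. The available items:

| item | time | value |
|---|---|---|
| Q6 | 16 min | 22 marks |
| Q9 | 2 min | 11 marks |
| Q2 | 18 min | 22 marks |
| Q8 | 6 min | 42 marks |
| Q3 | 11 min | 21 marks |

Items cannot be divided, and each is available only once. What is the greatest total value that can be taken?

Check high-value combinations within 20 min:
- Q9+Q8+Q3: time 2+6+11=19, value 11+42+21=74
- Q8+Q3: time 6+11=17, value 42+21=63
- Q9+Q8: time 2+6=8, value 11+42=53
- Q8: time 6, value 42
- Q6+Q9: time 16+2=18, value 22+11=33
Best: 74 marks.

74 marks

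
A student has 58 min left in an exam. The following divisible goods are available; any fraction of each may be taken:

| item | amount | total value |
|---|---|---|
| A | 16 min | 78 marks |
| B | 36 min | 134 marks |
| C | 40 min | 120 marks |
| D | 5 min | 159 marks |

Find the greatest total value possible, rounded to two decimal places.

374.00

Take in order of value per unit:
- D (159/5 per unit): all 5 → value 159, running total 159.00
- A (78/16 per unit): all 16 → value 78, running total 237.00
- B (134/36 per unit): all 36 → value 134, running total 371.00
- C (120/40 per unit): 1 of 40 → value 1×120/40 = 3.0000, running total 374.00
Total 374.00.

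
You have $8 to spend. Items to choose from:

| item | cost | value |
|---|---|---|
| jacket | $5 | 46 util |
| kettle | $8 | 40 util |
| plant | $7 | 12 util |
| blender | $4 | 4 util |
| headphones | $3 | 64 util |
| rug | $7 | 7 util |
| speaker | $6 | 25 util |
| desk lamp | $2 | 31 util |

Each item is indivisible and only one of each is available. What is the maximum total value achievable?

Check high-value combinations within $8:
- jacket+headphones: cost 5+3=8, value 46+64=110
- headphones+desk lamp: cost 3+2=5, value 64+31=95
- jacket+desk lamp: cost 5+2=7, value 46+31=77
- blender+headphones: cost 4+3=7, value 4+64=68
- headphones: cost 3, value 64
Best: 110 util.

110 util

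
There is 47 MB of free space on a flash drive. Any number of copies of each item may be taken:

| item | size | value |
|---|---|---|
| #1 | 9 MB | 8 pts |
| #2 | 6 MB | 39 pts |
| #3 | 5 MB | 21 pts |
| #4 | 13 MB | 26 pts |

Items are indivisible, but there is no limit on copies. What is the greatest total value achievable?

Best value-per-unit is #2 at 39/6; filling with it alone gives 7×39 = 273.
Optimal mix: 7×#2 + 1×#3 → size 47, value 294.

294 pts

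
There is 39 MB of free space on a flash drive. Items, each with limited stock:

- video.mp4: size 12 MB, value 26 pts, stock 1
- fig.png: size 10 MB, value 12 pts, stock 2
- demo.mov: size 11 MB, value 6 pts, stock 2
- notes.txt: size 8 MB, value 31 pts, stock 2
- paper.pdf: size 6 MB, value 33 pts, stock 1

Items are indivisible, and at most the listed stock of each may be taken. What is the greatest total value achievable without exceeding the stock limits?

121 pts

Best selections within size 39 and stock limits:
- 1×video.mp4 + 2×notes.txt + 1×paper.pdf: size 34, value 121
- 1×fig.png + 2×notes.txt + 1×paper.pdf: size 32, value 107
- 1×video.mp4 + 1×fig.png + 1×notes.txt + 1×paper.pdf: size 36, value 102
Best: 121 pts.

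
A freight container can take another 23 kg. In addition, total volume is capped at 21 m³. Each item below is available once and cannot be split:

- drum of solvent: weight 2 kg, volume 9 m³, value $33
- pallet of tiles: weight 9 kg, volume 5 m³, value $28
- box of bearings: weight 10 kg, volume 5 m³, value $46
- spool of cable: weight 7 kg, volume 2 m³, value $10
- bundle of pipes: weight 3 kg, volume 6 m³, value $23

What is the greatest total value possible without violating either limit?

Feasible sets respecting both limits:
- drum of solvent+pallet of tiles+box of bearings: weight 21, volume 19, value 107
- drum of solvent+box of bearings+bundle of pipes: weight 15, volume 20, value 102
- pallet of tiles+box of bearings+bundle of pipes: weight 22, volume 16, value 97
- drum of solvent+box of bearings+spool of cable: weight 19, volume 16, value 89
Best: $107.

$107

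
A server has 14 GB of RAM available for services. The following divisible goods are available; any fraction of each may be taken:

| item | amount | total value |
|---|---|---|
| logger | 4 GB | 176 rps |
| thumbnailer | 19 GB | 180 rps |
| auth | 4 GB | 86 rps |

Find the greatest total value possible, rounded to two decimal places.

318.84

Take in order of value per unit:
- logger (176/4 per unit): all 4 → value 176, running total 176.00
- auth (86/4 per unit): all 4 → value 86, running total 262.00
- thumbnailer (180/19 per unit): 6 of 19 → value 6×180/19 = 56.8421, running total 318.84
Total 318.84.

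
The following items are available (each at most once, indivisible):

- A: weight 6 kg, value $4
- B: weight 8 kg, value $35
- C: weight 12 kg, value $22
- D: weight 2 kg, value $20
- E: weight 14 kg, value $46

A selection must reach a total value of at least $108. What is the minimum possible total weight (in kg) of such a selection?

Subsets with value ≥ 108, sorted by total weight:
- B+C+D+E: weight 36, value 123
- A+B+C+D+E: weight 42, value 127
Minimum weight: 36 kg.

36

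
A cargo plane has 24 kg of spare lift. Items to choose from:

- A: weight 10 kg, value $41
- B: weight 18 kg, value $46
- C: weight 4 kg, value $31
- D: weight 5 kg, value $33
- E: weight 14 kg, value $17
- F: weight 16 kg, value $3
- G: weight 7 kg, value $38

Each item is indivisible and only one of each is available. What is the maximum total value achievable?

Check high-value combinations within 24 kg:
- A+D+G: weight 10+5+7=22, value 41+33+38=112
- A+C+G: weight 10+4+7=21, value 41+31+38=110
- A+C+D: weight 10+4+5=19, value 41+31+33=105
Best: $112.

$112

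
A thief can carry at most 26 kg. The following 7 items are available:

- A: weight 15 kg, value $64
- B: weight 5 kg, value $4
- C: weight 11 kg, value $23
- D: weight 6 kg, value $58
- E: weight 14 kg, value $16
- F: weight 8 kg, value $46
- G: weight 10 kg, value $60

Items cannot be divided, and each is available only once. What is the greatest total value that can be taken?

Check high-value combinations within 26 kg:
- D+F+G: weight 6+8+10=24, value 58+46+60=164
- C+D+F: weight 11+6+8=25, value 23+58+46=127
- A+B+D: weight 15+5+6=26, value 64+4+58=126
- A+G: weight 15+10=25, value 64+60=124
- A+D: weight 15+6=21, value 64+58=122
Best: $164.

$164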